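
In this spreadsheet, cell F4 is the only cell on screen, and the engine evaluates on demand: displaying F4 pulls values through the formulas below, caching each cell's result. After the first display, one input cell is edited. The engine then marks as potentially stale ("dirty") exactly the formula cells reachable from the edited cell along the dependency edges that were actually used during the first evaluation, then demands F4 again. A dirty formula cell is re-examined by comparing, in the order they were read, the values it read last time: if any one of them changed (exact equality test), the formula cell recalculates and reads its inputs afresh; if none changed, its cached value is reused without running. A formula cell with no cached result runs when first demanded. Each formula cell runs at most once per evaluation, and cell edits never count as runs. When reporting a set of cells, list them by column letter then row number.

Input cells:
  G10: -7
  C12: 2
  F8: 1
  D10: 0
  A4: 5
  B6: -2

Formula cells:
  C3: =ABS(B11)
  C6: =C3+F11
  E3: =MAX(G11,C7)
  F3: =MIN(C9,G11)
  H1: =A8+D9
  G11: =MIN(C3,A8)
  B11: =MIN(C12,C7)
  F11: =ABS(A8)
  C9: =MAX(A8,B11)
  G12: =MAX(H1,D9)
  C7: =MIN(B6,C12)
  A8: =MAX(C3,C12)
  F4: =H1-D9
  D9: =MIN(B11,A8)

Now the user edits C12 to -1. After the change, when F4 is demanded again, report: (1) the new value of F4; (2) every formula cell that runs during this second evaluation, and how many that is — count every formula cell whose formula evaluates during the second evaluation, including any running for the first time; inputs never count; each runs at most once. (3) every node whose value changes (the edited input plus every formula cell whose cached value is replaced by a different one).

F4 now evaluates to 2.
Run set: A8, B11, C7 (3 run).
Changed values: C12.
The important point: at C3 every value read last time is unchanged, so the dirty flag clears without a run.

Initial pass — values computed on the first demand:
  C7 = MIN(-2, 2) = -2
  B11 = MIN(2, -2) = -2
  C3 = ABS(-2) = 2
  A8 = MAX(2, 2) = 2
  D9 = MIN(-2, 2) = -2
  H1 = 2 + -2 = 0
  F4 = 0 - -2 = 2

Second demand — change propagation:
  C7: re-runs because C12 2->-1; new result -2 (unchanged).
  B11: re-runs because C12 2->-1; new result -2 (unchanged).
  C3: re-examined; everything it read last time is the same (B11 unchanged) — cache 2 kept, no run.
  A8: re-runs because C12 2->-1; new result 2 (unchanged).
  D9: re-examined; everything it read last time is the same (B11 unchanged, A8 unchanged) — cache -2 kept, no run.
  H1: re-examined; everything it read last time is the same (A8 unchanged, D9 unchanged) — cache 0 kept, no run.
  F4: re-examined; everything it read last time is the same (H1 unchanged, D9 unchanged) — cache 2 kept, no run.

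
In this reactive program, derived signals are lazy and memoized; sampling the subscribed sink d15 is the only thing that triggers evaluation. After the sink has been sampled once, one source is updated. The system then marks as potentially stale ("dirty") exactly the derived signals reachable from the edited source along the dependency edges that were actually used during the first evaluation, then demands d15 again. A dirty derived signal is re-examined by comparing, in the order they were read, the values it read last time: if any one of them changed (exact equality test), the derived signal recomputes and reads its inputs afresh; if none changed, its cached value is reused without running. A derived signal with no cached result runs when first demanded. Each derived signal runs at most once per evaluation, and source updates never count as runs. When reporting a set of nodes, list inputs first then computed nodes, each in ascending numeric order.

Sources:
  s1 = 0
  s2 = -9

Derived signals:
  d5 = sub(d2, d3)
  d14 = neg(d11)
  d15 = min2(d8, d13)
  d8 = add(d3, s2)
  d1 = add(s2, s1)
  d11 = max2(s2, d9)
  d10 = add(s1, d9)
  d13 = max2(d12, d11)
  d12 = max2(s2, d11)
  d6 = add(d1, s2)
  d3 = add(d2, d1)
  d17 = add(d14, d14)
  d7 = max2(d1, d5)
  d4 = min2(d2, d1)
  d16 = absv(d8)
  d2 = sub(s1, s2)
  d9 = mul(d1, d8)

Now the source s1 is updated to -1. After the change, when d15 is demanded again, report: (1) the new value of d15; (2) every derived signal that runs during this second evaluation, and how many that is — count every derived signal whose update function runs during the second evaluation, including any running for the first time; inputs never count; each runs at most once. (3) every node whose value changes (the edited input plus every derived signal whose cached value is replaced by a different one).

Demanding d15 again yields -11.
9 derived signals run: d1, d2, d3, d8, d9, d11, d12, d13, d15.
The nodes whose values change: s1, d1, d2, d3, d8, d9, d11, d12, d13, d15.

First demand of the output computes:
  d1 = add(-9, 0) = -9
  d2 = sub(0, -9) = 9
  d3 = add(9, -9) = 0
  d8 = add(0, -9) = -9
  d9 = mul(-9, -9) = 81
  d11 = max2(-9, 81) = 81
  d12 = max2(-9, 81) = 81
  d13 = max2(81, 81) = 81
  d15 = min2(-9, 81) = -9

After the edit, cleaning proceeds:
  d1: a read changed (s1 0->-1) — executes, giving -10.
  d2: a read changed (s1 0->-1) — executes, giving 8.
  d3: a read changed (d2 9->8; d1 -9->-10) — executes, giving -2.
  d8: a read changed (d3 0->-2) — executes, giving -11.
  d9: a read changed (d1 -9->-10; d8 -9->-11) — executes, giving 110.
  d11: a read changed (d9 81->110) — executes, giving 110.
  d12: a read changed (d11 81->110) — executes, giving 110.
  d13: a read changed (d12 81->110; d11 81->110) — executes, giving 110.
  d15: a read changed (d8 -9->-11; d13 81->110) — executes, giving -11.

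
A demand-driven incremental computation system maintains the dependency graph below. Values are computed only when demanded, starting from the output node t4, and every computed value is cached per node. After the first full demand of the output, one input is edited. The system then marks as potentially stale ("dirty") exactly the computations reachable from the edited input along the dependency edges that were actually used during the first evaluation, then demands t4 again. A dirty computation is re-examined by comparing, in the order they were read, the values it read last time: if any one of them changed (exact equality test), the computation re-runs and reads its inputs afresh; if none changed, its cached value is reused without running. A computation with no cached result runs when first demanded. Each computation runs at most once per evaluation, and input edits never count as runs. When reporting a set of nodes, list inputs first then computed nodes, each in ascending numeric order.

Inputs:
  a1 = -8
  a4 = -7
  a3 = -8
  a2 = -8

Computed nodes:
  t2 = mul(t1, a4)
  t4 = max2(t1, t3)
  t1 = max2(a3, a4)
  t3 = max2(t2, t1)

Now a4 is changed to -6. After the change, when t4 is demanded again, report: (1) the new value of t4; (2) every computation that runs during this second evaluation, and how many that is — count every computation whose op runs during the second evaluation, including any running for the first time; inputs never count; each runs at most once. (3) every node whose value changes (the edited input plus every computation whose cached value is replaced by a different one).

New value of t4: 36.
Computations that run: t1, t2, t3, t4 — 4 in total.
Values that change: a4, t1, t2, t3, t4.

First evaluation (everything demanded from the output):
  t1 = max2(-8, -7) = -7
  t2 = mul(-7, -7) = 49
  t3 = max2(49, -7) = 49
  t4 = max2(-7, 49) = 49

Propagation after the edit:
  t1: runs — a4 -7->-6; result -6.
  t2: runs — t1 -7->-6; a4 -7->-6; result 36.
  t3: runs — t2 49->36; t1 -7->-6; result 36.
  t4: runs — t1 -7->-6; t3 49->36; result 36.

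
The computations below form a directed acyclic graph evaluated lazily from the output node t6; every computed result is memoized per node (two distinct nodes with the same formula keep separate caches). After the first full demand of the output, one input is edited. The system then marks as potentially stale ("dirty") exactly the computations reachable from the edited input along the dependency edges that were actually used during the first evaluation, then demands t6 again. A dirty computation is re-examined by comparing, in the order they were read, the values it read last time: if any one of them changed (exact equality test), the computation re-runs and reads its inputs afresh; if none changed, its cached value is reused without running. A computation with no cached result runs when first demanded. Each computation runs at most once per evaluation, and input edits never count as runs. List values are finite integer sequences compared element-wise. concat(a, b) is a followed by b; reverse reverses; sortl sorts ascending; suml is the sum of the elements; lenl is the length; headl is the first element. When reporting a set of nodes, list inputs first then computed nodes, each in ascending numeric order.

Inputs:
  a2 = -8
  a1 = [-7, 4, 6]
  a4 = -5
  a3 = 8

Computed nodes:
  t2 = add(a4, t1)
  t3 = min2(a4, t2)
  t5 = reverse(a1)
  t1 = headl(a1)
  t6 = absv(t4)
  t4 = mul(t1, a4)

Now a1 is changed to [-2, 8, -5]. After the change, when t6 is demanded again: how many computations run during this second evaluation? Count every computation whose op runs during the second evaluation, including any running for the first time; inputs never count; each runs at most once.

3 computations run: t1, t4, t6.

First demand of the output computes:
  t1 = headl([-7, 4, 6]) = -7
  t4 = mul(-7, -5) = 35
  t6 = absv(35) = 35

After the edit, cleaning proceeds:
  t1: a read changed (a1 [-7, 4, 6]->[-2, 8, -5]) — executes, giving -2.
  t4: a read changed (t1 -7->-2) — executes, giving 10.
  t6: a read changed (t4 35->10) — executes, giving 10.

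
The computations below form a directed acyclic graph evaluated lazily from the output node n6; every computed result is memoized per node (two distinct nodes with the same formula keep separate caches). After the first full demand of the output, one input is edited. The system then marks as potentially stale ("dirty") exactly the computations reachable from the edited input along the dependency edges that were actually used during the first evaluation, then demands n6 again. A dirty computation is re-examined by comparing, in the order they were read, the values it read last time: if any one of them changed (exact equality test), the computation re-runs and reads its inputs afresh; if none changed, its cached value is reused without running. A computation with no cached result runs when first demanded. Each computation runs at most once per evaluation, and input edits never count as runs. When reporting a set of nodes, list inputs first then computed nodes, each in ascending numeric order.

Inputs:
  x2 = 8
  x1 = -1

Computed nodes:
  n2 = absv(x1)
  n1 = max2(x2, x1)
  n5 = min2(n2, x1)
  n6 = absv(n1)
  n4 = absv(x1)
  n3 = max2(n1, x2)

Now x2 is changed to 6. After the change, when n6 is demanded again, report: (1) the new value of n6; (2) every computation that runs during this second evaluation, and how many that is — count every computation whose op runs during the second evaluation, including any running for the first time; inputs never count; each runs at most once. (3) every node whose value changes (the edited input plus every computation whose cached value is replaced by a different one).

Demanding n6 again yields 6.
2 computations run: n1, n6.
The nodes whose values change: x2, n1, n6.

First demand of the output computes:
  n1 = max2(8, -1) = 8
  n6 = absv(8) = 8

After the edit, cleaning proceeds:
  n1: a read changed (x2 8->6) — executes, giving 6.
  n6: a read changed (n1 8->6) — executes, giving 6.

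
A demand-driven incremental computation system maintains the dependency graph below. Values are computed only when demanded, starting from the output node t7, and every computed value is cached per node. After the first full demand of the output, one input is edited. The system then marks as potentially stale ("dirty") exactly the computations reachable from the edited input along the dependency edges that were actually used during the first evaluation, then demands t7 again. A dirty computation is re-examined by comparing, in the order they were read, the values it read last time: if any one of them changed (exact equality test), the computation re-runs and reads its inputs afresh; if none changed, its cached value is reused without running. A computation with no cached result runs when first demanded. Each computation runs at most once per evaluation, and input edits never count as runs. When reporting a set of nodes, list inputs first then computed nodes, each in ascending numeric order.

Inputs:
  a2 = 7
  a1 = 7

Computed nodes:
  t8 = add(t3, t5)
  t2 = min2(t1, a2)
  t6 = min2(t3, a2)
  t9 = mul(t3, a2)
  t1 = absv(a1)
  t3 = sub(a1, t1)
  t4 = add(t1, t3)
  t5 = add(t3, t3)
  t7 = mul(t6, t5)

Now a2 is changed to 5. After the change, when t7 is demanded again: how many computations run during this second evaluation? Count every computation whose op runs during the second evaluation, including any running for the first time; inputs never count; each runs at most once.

Computations that run: t6 — 1 in total.
Key observation: the change is absorbed at t6 — it re-runs but produces the same value, and the output's value is unchanged.

First evaluation (everything demanded from the output):
  t1 = absv(7) = 7
  t3 = sub(7, 7) = 0
  t5 = add(0, 0) = 0
  t6 = min2(0, 7) = 0
  t7 = mul(0, 0) = 0

Propagation after the edit:
  t6: runs — a2 7->5; result 0 (same value as before).
  t7: checked — values it read are unchanged (t6 unchanged, t5 unchanged); reused cached 0 without running.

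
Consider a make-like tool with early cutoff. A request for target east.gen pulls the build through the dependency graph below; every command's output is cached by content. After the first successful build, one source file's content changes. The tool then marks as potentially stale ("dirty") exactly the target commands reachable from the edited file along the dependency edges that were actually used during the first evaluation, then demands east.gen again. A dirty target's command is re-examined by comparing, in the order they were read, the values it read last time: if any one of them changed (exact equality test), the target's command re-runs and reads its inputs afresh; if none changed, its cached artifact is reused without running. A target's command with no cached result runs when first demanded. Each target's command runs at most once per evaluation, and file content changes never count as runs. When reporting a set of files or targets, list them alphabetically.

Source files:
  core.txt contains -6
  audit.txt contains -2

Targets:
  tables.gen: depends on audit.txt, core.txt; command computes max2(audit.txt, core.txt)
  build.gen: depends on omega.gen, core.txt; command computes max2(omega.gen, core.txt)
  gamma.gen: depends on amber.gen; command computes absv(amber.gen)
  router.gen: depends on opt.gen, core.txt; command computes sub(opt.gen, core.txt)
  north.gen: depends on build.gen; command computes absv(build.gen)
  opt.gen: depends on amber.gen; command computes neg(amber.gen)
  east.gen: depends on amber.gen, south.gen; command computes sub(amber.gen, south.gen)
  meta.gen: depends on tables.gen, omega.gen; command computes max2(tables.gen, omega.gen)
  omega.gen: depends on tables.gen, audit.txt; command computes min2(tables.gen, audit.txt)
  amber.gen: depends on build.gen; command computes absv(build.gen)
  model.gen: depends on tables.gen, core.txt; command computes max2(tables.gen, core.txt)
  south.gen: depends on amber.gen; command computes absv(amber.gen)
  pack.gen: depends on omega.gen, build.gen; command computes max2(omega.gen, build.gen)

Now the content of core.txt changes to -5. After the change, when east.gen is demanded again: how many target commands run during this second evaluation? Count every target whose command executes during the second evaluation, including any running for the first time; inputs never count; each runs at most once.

2 target commands run: build.gen, tables.gen.
Note where the cutoff bites: omega.gen is checked, finds nothing changed, and keeps its cache.

First demand of the output computes:
  tables.gen = max2(-2, -6) = -2
  omega.gen = min2(-2, -2) = -2
  build.gen = max2(-2, -6) = -2
  amber.gen = absv(-2) = 2
  south.gen = absv(2) = 2
  east.gen = sub(2, 2) = 0

After the edit, cleaning proceeds:
  tables.gen: a read changed (core.txt -6->-5) — executes, giving -2 — identical to its old value.
  omega.gen: dirty, but its reads are unchanged (tables.gen unchanged, audit.txt unchanged); cached -2 stands.
  build.gen: a read changed (core.txt -6->-5) — executes, giving -2 — identical to its old value.
  amber.gen: dirty, but its reads are unchanged (build.gen unchanged); cached 2 stands.
  south.gen: dirty, but its reads are unchanged (amber.gen unchanged); cached 2 stands.
  east.gen: dirty, but its reads are unchanged (amber.gen unchanged, south.gen unchanged); cached 0 stands.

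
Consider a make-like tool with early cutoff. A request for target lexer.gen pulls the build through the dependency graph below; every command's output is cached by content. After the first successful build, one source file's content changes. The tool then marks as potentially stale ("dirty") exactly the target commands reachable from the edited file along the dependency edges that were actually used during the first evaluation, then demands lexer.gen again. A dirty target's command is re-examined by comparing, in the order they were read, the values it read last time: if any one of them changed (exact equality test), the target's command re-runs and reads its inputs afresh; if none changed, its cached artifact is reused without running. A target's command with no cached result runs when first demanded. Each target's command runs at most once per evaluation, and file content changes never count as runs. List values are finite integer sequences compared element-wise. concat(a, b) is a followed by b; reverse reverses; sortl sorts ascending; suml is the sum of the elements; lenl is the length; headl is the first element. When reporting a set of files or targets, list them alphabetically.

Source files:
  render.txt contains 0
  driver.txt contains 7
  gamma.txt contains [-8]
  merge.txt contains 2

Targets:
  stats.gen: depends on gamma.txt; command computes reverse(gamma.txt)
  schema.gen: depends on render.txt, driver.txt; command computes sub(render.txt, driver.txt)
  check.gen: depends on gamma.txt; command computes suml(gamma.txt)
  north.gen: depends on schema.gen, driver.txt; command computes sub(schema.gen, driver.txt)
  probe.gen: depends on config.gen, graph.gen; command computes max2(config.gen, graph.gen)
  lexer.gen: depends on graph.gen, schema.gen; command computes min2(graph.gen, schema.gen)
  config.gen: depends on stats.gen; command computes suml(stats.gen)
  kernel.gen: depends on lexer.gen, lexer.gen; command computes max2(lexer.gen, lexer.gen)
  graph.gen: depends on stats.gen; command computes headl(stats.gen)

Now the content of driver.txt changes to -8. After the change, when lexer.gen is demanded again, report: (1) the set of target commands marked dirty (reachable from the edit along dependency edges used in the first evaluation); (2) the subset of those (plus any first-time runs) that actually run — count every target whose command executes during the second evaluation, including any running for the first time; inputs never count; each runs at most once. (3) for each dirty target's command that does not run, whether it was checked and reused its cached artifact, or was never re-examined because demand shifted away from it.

The edit dirties: lexer.gen, schema.gen.
2 target commands run: lexer.gen, schema.gen.
No dirty target's command escaped a run.

First demand of the output computes:
  schema.gen = sub(0, 7) = -7
  stats.gen = reverse([-8]) = [-8]
  graph.gen = headl([-8]) = -8
  lexer.gen = min2(-8, -7) = -8

After the edit, cleaning proceeds:
  schema.gen: a read changed (driver.txt 7->-8) — executes, giving 8.
  lexer.gen: a read changed (schema.gen -7->8) — executes, giving -8 — identical to its old value.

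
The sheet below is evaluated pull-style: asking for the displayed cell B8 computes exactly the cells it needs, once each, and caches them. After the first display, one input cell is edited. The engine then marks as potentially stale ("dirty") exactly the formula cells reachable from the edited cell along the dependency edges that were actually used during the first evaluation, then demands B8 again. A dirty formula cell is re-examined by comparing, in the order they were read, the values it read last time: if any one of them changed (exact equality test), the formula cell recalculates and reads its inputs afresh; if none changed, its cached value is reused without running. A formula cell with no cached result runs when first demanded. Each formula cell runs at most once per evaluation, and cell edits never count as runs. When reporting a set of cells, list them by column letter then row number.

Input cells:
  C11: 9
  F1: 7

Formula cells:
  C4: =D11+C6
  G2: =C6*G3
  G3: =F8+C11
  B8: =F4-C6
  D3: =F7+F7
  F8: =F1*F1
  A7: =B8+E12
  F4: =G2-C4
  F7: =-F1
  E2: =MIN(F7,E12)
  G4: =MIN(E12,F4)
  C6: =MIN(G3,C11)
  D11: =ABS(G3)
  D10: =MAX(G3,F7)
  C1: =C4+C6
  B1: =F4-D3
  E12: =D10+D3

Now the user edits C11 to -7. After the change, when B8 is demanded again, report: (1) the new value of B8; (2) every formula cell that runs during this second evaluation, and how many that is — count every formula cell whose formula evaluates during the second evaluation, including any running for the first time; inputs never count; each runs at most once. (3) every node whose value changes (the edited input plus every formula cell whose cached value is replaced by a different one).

Demanding B8 again yields -322.
7 formula cells run: B8, C4, C6, D11, F4, G2, G3.
The nodes whose values change: B8, C4, C6, C11, D11, F4, G2, G3.

First demand of the output computes:
  F8 = 7 * 7 = 49
  G3 = 49 + 9 = 58
  C6 = MIN(58, 9) = 9
  D11 = ABS(58) = 58
  C4 = 58 + 9 = 67
  G2 = 9 * 58 = 522
  F4 = 522 - 67 = 455
  B8 = 455 - 9 = 446

After the edit, cleaning proceeds:
  G3: a read changed (C11 9->-7) — executes, giving 42.
  C6: a read changed (G3 58->42; C11 9->-7) — executes, giving -7.
  D11: a read changed (G3 58->42) — executes, giving 42.
  C4: a read changed (D11 58->42; C6 9->-7) — executes, giving 35.
  G2: a read changed (C6 9->-7; G3 58->42) — executes, giving -294.
  F4: a read changed (G2 522->-294; C4 67->35) — executes, giving -329.
  B8: a read changed (F4 455->-329; C6 9->-7) — executes, giving -322.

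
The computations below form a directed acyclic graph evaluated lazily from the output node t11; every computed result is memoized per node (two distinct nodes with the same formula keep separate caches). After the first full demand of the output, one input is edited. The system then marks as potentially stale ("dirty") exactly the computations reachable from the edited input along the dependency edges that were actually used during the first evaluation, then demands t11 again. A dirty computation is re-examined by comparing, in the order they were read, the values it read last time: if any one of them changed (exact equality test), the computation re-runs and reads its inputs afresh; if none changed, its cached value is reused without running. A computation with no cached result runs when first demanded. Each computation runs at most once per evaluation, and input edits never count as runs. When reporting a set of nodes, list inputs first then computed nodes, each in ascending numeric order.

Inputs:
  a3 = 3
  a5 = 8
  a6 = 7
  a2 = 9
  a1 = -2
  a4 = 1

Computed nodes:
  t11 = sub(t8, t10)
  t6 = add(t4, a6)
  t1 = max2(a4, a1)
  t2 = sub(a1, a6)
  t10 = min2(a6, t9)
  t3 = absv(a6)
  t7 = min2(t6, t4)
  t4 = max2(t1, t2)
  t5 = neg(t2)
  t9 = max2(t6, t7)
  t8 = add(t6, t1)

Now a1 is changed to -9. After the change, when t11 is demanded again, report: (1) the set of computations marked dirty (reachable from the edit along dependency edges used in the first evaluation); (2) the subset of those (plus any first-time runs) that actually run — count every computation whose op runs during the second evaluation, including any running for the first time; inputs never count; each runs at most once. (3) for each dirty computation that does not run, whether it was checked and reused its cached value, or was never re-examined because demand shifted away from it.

First demand of the output computes:
  t1 = max2(1, -2) = 1
  t2 = sub(-2, 7) = -9
  t4 = max2(1, -9) = 1
  t6 = add(1, 7) = 8
  t7 = min2(8, 1) = 1
  t8 = add(8, 1) = 9
  t9 = max2(8, 1) = 8
  t10 = min2(7, 8) = 7
  t11 = sub(9, 7) = 2

After the edit, cleaning proceeds:
  t1: a read changed (a1 -2->-9) — executes, giving 1 — identical to its old value.
  t2: a read changed (a1 -2->-9) — executes, giving -16.
  t4: a read changed (t2 -9->-16) — executes, giving 1 — identical to its old value.
  t6: dirty, but its reads are unchanged (t4 unchanged, a6 unchanged); cached 8 stands.
  t7: dirty, but its reads are unchanged (t6 unchanged, t4 unchanged); cached 1 stands.
  t8: dirty, but its reads are unchanged (t6 unchanged, t1 unchanged); cached 9 stands.
  t9: dirty, but its reads are unchanged (t6 unchanged, t7 unchanged); cached 8 stands.
  t10: dirty, but its reads are unchanged (a6 unchanged, t9 unchanged); cached 7 stands.
  t11: dirty, but its reads are unchanged (t8 unchanged, t10 unchanged); cached 2 stands.

Note where the cutoff bites: t6 is checked, finds nothing changed, and keeps its cache.

The edit dirties: t1, t2, t4, t6, t7, t8, t9, t10, t11.
3 computations run: t1, t2, t4.
Cache hits after checking: t6, t7, t8, t9, t10, t11.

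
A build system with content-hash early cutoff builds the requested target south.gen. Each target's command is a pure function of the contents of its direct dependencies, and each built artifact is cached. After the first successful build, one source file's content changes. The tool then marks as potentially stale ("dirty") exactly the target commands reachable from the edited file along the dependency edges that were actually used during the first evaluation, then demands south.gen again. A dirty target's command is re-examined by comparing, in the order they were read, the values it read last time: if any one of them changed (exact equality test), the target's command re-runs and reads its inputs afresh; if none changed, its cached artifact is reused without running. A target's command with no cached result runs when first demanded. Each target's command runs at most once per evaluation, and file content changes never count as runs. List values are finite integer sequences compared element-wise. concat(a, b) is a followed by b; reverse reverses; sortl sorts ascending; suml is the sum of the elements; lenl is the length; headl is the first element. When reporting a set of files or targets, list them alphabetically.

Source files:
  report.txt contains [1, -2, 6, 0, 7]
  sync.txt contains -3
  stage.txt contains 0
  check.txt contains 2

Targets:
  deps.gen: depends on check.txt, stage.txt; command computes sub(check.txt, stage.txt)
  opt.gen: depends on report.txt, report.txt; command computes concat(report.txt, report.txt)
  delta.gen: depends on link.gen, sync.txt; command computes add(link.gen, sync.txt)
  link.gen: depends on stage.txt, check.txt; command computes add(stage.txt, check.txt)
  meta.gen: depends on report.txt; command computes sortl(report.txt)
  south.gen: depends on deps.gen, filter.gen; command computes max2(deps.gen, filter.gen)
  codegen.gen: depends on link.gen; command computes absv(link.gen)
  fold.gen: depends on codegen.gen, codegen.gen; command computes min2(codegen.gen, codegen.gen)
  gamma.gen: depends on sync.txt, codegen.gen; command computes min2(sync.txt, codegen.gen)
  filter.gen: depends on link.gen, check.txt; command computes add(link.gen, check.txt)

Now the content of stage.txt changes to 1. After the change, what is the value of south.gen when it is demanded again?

First evaluation (everything demanded from the output):
  deps.gen = sub(2, 0) = 2
  link.gen = add(0, 2) = 2
  filter.gen = add(2, 2) = 4
  south.gen = max2(2, 4) = 4

Propagation after the edit:
  deps.gen: runs — stage.txt 0->1; result 1.
  link.gen: runs — stage.txt 0->1; result 3.
  filter.gen: runs — link.gen 2->3; result 5.
  south.gen: runs — deps.gen 2->1; filter.gen 4->5; result 5.

New value of south.gen: 5.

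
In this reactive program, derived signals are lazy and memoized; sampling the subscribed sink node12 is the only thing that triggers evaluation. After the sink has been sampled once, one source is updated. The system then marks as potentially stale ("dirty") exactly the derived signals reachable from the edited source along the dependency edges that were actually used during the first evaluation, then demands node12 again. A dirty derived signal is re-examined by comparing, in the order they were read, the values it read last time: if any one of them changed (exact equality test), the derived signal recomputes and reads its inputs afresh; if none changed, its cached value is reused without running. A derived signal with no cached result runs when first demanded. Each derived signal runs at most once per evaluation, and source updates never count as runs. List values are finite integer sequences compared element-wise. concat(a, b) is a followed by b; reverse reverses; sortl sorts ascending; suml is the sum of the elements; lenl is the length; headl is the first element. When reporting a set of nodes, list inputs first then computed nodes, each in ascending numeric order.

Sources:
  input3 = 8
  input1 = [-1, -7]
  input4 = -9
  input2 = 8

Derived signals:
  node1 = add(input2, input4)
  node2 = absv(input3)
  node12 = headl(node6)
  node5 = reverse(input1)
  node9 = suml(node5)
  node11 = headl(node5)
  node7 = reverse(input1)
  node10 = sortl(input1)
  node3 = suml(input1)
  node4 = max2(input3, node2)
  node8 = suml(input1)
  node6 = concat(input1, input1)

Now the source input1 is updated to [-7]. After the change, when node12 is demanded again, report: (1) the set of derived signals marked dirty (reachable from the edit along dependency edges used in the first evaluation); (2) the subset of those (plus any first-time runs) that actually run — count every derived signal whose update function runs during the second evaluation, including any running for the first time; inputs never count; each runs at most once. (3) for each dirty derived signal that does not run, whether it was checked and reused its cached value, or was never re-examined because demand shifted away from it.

The edit dirties: node6, node12.
2 derived signals run: node6, node12.
No dirty derived signal escaped a run.

First demand of the output computes:
  node6 = concat([-1, -7], [-1, -7]) = [-1, -7, -1, -7]
  node12 = headl([-1, -7, -1, -7]) = -1

After the edit, cleaning proceeds:
  node6: a read changed (input1 [-1, -7]->[-7]; input1 [-1, -7]->[-7]) — executes, giving [-7, -7].
  node12: a read changed (node6 [-1, -7, -1, -7]->[-7, -7]) — executes, giving -7.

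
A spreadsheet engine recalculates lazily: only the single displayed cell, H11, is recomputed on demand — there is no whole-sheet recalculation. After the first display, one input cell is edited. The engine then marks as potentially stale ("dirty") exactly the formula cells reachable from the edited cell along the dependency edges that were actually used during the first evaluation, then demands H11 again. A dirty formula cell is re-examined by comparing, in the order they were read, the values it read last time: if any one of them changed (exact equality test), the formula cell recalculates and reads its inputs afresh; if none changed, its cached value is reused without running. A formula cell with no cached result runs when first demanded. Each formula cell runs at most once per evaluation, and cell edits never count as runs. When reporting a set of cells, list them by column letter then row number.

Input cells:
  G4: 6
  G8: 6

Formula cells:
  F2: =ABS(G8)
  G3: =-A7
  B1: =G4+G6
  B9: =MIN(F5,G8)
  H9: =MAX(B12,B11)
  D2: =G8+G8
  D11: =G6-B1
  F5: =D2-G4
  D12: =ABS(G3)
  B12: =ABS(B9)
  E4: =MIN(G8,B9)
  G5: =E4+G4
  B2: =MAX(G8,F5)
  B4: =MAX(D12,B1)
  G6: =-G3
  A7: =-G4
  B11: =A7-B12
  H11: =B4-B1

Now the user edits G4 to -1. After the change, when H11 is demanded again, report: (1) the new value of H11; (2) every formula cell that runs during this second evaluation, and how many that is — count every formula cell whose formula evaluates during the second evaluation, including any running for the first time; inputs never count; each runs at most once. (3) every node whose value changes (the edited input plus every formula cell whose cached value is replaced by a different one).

First evaluation (everything demanded from the output):
  A7 = -(6) = -6
  G3 = -(-6) = 6
  D12 = ABS(6) = 6
  G6 = -(6) = -6
  B1 = 6 + -6 = 0
  B4 = MAX(6, 0) = 6
  H11 = 6 - 0 = 6

Propagation after the edit:
  A7: runs — G4 6->-1; result 1.
  G3: runs — A7 -6->1; result -1.
  D12: runs — G3 6->-1; result 1.
  G6: runs — G3 6->-1; result 1.
  B1: runs — G4 6->-1; G6 -6->1; result 0 (same value as before).
  B4: runs — D12 6->1; result 1.
  H11: runs — B4 6->1; result 1.

New value of H11: 1.
Formula cells that run: A7, B1, B4, D12, G3, G6, H11 — 7 in total.
Values that change: A7, B4, D12, G3, G4, G6, H11.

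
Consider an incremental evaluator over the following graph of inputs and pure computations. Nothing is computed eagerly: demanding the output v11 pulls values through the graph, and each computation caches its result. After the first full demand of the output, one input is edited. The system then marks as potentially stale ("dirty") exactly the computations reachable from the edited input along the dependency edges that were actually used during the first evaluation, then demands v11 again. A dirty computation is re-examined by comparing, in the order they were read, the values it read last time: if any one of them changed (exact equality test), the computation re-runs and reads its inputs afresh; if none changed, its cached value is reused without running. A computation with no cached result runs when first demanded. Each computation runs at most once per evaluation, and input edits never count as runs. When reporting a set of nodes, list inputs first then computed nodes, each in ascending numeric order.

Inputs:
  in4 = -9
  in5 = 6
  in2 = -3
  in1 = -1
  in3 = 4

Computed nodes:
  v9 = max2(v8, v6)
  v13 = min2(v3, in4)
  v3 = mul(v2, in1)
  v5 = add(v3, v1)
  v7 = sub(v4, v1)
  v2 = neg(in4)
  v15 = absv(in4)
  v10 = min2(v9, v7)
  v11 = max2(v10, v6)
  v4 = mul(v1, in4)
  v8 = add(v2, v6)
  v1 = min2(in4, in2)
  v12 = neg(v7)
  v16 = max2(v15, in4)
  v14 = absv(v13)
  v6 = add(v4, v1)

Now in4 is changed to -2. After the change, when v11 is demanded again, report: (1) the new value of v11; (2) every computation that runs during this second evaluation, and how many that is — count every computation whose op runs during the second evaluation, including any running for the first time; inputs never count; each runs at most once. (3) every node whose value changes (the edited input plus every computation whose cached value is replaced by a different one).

Initial pass — values computed on the first demand:
  v1 = min2(-9, -3) = -9
  v2 = neg(-9) = 9
  v4 = mul(-9, -9) = 81
  v6 = add(81, -9) = 72
  v7 = sub(81, -9) = 90
  v8 = add(9, 72) = 81
  v9 = max2(81, 72) = 81
  v10 = min2(81, 90) = 81
  v11 = max2(81, 72) = 81

Second demand — change propagation:
  v1: re-runs because in4 -9->-2; new result -3.
  v2: re-runs because in4 -9->-2; new result 2.
  v4: re-runs because v1 -9->-3; in4 -9->-2; new result 6.
  v6: re-runs because v4 81->6; v1 -9->-3; new result 3.
  v7: re-runs because v4 81->6; v1 -9->-3; new result 9.
  v8: re-runs because v2 9->2; v6 72->3; new result 5.
  v9: re-runs because v8 81->5; v6 72->3; new result 5.
  v10: re-runs because v9 81->5; v7 90->9; new result 5.
  v11: re-runs because v10 81->5; v6 72->3; new result 5.

v11 now evaluates to 5.
Run set: v1, v2, v4, v6, v7, v8, v9, v10, v11 (9 run).
Changed values: in4, v1, v2, v4, v6, v7, v8, v9, v10, v11.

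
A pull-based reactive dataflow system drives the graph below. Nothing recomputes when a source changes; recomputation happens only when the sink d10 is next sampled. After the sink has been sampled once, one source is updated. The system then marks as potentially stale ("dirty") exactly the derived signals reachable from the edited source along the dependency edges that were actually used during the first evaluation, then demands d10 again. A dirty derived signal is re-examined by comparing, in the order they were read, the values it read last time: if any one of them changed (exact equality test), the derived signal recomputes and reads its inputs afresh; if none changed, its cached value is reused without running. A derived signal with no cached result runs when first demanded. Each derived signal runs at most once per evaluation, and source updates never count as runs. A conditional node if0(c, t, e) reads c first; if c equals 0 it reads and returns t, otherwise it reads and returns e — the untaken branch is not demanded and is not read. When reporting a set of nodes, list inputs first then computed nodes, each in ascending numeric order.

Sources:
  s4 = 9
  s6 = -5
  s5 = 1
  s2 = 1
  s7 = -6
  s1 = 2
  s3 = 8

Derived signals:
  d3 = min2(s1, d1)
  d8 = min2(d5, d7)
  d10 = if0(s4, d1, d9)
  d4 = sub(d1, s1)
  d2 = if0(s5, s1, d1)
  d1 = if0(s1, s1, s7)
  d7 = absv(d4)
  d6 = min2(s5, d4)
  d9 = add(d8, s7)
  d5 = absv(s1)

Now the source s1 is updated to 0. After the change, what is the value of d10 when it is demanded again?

First evaluation (everything demanded from the output):
  d1 = if0(s1=2 -> else branch s7) = -6
  d4 = sub(-6, 2) = -8
  d5 = absv(2) = 2
  d7 = absv(-8) = 8
  d8 = min2(2, 8) = 2
  d9 = add(2, -6) = -4
  d10 = if0(s4=9 -> else branch d9) = -4

Propagation after the edit:
  d1: runs — s1 2->0; result 0.
  d4: runs — d1 -6->0; s1 2->0; result 0.
  d5: runs — s1 2->0; result 0.
  d7: runs — d4 -8->0; result 0.
  d8: runs — d5 2->0; d7 8->0; result 0.
  d9: runs — d8 2->0; result -6.
  d10: runs — d9 -4->-6; result -6.

New value of d10: -6.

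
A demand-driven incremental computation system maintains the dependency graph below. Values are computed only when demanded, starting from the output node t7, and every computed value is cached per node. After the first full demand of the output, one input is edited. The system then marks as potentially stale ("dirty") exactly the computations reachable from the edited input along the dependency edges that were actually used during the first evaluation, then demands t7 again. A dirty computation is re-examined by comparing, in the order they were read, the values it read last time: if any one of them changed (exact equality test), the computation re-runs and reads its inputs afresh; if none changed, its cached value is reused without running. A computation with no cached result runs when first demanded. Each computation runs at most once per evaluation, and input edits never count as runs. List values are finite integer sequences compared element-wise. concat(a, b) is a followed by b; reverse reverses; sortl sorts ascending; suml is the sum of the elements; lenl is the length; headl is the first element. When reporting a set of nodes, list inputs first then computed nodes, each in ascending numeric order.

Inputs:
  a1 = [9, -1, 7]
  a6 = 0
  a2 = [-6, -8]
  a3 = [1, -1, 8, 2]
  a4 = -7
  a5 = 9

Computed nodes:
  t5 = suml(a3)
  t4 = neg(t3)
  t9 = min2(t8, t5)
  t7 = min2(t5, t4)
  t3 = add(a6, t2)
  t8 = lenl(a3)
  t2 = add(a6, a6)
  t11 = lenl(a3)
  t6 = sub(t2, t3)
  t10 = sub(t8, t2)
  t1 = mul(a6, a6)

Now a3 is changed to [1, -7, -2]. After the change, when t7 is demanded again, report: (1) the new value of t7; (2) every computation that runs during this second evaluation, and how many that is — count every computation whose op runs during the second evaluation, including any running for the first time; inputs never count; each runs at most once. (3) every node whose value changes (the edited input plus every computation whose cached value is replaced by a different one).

New value of t7: -8.
Computations that run: t5, t7 — 2 in total.
Values that change: a3, t5, t7.

First evaluation (everything demanded from the output):
  t2 = add(0, 0) = 0
  t3 = add(0, 0) = 0
  t4 = neg(0) = 0
  t5 = suml([1, -1, 8, 2]) = 10
  t7 = min2(10, 0) = 0

Propagation after the edit:
  t5: runs — a3 [1, -1, 8, 2]->[1, -7, -2]; result -8.
  t7: runs — t5 10->-8; result -8.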